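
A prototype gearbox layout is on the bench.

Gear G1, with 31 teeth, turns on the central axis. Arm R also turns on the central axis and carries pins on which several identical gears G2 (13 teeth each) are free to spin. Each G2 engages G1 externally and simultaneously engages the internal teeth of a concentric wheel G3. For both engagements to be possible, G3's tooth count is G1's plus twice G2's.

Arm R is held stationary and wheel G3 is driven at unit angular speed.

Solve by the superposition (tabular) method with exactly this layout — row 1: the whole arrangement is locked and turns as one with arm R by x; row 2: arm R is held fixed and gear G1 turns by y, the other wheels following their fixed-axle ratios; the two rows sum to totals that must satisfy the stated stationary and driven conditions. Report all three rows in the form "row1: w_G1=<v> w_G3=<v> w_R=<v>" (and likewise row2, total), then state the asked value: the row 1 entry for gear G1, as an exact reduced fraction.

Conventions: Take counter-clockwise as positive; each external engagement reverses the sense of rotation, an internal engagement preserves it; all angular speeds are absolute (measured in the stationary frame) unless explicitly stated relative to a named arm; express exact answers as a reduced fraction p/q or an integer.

topology: planetary set — G1 31T / G2 13T / G3 57T, arm = carrier (Willis)
row 1 — lock + rotate with arm: ω_sun = ω_ring = ω_arm = x
row 2: sun turns y, ring = −(31/57)·y, arm 0
boundary: total ω_arm = x = 0 and total ω_ring = x − (31/57)·y = 1  ⇒  y = -57/31, x = 0
row 2 ring = −(31/57)·(-57/31) = 1
totals (row 1 + row 2): sun 0 + (-57/31) = -57/31, ring 0 + 1 = 1, arm 0 + 0 = 0
asked cell (row1, sun) = 0

row1: w_G1=0 w_G3=0 w_R=0
row2: w_G1=-57/31 w_G3=1 w_R=0
total: w_G1=-57/31 w_G3=1 w_R=0
asked value: 0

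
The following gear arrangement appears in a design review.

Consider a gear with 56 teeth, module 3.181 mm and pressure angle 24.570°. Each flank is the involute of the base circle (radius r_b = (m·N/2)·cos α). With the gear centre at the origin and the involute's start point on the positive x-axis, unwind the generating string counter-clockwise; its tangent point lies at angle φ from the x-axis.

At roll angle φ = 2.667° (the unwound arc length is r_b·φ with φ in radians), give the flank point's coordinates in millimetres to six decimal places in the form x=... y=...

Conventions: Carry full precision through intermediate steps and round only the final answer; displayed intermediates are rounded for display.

recognized (one wheel, involute flank): single-mesh tooth geometry, m = 3.181, N = 56
pitch radius r_p = m·N/2 = 3.181·56/2 = 89.068000
base radius r_b = r_p·cos α = 89.068000·cos 24.570° = 81.003244
roll angle φ = 2.667° = 0.04654793 rad
x = r_b·(cos φ + φ·sin φ) = 81.090952
y = r_b·(sin φ − φ·cos φ) = 0.002723

x=81.090952 y=0.002723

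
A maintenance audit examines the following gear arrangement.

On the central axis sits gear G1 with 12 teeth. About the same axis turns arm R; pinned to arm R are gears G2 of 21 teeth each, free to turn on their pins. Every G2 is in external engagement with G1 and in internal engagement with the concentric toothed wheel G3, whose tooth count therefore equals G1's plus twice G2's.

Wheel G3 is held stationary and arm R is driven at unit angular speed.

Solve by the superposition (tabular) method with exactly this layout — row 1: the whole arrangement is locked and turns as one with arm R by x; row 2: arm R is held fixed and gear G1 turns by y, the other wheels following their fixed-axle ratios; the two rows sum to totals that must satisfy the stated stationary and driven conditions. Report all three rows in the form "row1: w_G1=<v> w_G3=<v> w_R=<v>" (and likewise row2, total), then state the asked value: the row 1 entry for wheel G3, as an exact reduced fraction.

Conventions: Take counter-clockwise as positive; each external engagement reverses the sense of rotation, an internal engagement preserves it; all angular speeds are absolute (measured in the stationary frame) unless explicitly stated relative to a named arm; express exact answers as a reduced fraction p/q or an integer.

row1: w_G1=1 w_G3=1 w_R=1
row2: w_G1=9/2 w_G3=-1 w_R=0
total: w_G1=11/2 w_G3=0 w_R=1
asked value: 1

topology: planetary set — G1 12T / G2 21T / G3 54T, arm = carrier (Willis)
row 1: whole set turns with the arm by x
row 2 — arm fixed, fixed-axis ratios: sun y, ring −(12/54)·y, arm 0
boundary: total ω_ring = x − (12/54)·y = 0 and total ω_arm = x = 1  ⇒  y = 9/2, x = 1
row 2 ring = −(12/54)·9/2 = -1
totals (row 1 + row 2): sun 1 + 9/2 = 11/2, ring 1 + (-1) = 0, arm 1 + 0 = 1
asked cell (row1, ring) = 1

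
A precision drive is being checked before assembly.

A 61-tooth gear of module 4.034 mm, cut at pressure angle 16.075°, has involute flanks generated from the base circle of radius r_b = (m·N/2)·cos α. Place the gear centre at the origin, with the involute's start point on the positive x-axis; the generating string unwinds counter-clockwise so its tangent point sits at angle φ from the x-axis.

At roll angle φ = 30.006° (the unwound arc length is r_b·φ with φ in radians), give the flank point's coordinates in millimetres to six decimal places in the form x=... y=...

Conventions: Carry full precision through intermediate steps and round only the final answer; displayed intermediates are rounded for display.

single-mesh involute tooth geometry (61T wheel at module 4.034)
pitch radius r_p = m·N/2 = 4.034·61/2 = 123.037000
base radius r_b = r_p·cos α = 123.037000·cos 16.075° = 118.226261
roll angle φ = 30.006° = 0.52370350 rad
x = r_b·(cos φ + φ·sin φ) = 133.344123
y = r_b·(sin φ − φ·cos φ) = 5.506693

x=133.344123 y=5.506693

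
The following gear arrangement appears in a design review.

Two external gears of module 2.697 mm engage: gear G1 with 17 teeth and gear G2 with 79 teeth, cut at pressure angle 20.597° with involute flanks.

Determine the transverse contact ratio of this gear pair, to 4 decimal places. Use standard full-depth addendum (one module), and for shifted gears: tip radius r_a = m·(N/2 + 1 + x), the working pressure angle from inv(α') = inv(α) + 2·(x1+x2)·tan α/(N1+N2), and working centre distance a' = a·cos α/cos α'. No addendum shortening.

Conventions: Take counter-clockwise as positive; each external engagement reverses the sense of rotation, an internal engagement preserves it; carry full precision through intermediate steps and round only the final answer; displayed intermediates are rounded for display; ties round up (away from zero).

1.6424

single-mesh involute tooth geometry (17T engaging 79T at module 2.697)
base radii: r_b1 = 21.459119, r_b2 = 99.721789
tip radii: r_a1 = 25.621500, r_a2 = 109.228500
no profile shift: α' = α, a' = a
action lengths: √(r_a1²−r_b1²) = 13.998838, √(r_a2²−r_b2²) = 44.569385
base pitch p_b = π·m·cos α = 7.931272
CR = (13.998838 + 44.569385 − 129.456000·sin 20.59700°)/7.931272 = 1.642430
contact ratio ≈ 1.6424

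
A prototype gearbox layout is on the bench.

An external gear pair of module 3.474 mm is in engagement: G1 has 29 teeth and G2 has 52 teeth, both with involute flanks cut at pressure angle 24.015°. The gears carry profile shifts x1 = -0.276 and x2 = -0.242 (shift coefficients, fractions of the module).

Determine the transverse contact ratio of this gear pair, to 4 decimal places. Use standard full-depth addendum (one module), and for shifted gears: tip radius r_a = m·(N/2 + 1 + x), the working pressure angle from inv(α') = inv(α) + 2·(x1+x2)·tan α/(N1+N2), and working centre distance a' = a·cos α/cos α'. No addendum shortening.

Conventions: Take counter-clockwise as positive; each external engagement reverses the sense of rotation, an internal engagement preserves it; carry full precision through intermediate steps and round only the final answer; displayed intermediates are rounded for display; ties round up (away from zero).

topology: single-mesh involute geometry — m = 3.474, 29T/52T pair
base radii: r_b1 = 46.012660, r_b2 = 82.505459
tip radii: r_a1 = 52.888176, r_a2 = 92.957292
inv(α') = inv(24.015°) + 2·(-0.276-0.242)·tan α/(29+52) = 0.02070306  ⇒  α' = 22.22533°
a' = a·cos α / cos α' = 140.6970·cos 24.015°/cos 22.22533° = 138.832922
action lengths: √(r_a1²−r_b1²) = 26.076700, √(r_a2²−r_b2²) = 42.824145
base pitch p_b = π·m·cos α = 9.969175
CR = (26.076700 + 42.824145 − 138.832922·sin 22.22533°)/9.969175 = 1.643796
contact ratio ≈ 1.6438

1.6438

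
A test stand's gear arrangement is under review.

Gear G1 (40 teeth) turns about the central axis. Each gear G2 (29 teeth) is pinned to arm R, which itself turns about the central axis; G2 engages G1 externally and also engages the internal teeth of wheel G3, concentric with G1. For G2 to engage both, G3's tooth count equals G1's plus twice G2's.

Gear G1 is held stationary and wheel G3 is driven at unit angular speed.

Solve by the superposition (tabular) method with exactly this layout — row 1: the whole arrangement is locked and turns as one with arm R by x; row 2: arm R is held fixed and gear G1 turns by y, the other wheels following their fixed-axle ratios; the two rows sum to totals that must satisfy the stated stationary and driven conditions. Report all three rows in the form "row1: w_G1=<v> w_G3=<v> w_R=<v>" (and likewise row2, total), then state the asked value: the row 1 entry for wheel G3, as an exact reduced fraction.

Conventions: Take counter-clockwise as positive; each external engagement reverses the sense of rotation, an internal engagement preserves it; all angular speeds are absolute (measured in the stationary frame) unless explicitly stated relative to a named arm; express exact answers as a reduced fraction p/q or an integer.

planetary set (40T centre, 29T on arm, 98T internal) — Willis relation
row 1 (train locked, turned with arm): all members turn x
row 2 — arm fixed, fixed-axis ratios: sun y, ring −(40/98)·y, arm 0
boundary: total ω_sun = x + y = 0 and total ω_ring = x − (40/98)·y = 1  ⇒  y = -49/69, x = 49/69
row 2 ring = −(40/98)·(-49/69) = 20/69
totals (row 1 + row 2): sun 49/69 + (-49/69) = 0, ring 49/69 + 20/69 = 1, arm 49/69 + 0 = 49/69
asked cell (row1, ring) = 49/69

row1: w_G1=49/69 w_G3=49/69 w_R=49/69
row2: w_G1=-49/69 w_G3=20/69 w_R=0
total: w_G1=0 w_G3=1 w_R=49/69
asked value: 49/69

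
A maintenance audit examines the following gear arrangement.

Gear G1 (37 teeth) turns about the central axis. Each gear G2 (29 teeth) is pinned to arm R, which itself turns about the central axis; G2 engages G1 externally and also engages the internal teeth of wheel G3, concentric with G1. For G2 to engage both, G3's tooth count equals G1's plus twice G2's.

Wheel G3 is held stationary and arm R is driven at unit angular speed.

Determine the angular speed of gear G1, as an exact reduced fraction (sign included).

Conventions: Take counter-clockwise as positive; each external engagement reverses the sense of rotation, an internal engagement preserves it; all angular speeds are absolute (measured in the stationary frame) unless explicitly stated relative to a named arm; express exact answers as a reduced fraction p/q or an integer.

class = planetary set [G3 = 37+2·29 = 95; Willis about the carrier]
ring teeth: 37 + 2·29 = 95
37(ω_sun−ω_arm) = −95(ω_ring−ω_arm),  ω_ring = 0, ω_arm = 1
ω_sun = 1 − (95/37)(0−1) = 132/37
exact speed ratio = 132/37

132/37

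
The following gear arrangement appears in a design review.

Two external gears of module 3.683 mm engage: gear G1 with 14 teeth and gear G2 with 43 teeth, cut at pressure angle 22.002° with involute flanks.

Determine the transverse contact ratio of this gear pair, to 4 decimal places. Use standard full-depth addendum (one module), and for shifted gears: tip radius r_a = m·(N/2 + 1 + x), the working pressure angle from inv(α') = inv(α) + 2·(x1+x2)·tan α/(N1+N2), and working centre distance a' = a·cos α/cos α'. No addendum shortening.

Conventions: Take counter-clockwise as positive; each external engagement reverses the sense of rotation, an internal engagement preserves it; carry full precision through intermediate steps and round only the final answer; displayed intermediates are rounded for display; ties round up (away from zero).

topology: single-mesh involute geometry — m = 3.683, 14T/43T pair
base radii: r_b1 = 23.903390, r_b2 = 73.417554
tip radii: r_a1 = 29.464000, r_a2 = 82.867500
no profile shift: α' = α, a' = a
action lengths: √(r_a1²−r_b1²) = 17.226586, √(r_a2²−r_b2²) = 38.430265
base pitch p_b = π·m·cos α = 10.727816
CR = (17.226586 + 38.430265 − 104.965500·sin 22.00200°)/10.727816 = 1.522461
contact ratio ≈ 1.5225

1.5225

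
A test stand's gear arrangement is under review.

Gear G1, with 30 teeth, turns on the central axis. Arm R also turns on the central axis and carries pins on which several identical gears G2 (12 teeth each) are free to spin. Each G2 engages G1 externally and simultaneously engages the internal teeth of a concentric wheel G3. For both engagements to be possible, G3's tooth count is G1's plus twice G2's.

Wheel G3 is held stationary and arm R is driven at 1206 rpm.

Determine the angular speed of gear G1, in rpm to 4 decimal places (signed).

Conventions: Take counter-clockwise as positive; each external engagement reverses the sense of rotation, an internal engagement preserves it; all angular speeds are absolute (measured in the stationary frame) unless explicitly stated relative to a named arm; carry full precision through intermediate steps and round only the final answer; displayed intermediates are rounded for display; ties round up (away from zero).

topology: planetary set — G1 30T / G2 12T / G3 54T, arm = carrier (Willis)
normalise by the input: solve with ω_arm = 1, then scale by 1206 rpm
ring teeth: 30 + 2·12 = 54
30(ω_sun−ω_arm) = −54(ω_ring−ω_arm),  ω_ring = 0, ω_arm = 1
ω_sun = 1 − (54/30)(0−1) = 14/5
scale: ω_sun = 14/5 × 1206 rpm = +3376.8000 rpm

+3376.8000 rpm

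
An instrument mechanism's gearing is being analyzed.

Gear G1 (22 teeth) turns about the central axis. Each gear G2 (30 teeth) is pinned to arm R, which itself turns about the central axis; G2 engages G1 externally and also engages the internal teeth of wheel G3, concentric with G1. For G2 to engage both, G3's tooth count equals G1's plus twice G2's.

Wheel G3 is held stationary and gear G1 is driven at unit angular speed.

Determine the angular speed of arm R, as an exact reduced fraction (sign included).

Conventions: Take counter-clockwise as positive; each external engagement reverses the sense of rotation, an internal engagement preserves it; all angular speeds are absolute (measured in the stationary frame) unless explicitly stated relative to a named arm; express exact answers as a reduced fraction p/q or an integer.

11/52

class = planetary set [G3 = 22+2·30 = 82; Willis about the carrier]
ring teeth: 22 + 2·30 = 82
22(ω_sun−ω_arm) = −82(ω_ring−ω_arm),  ω_ring = 0, ω_sun = 1
22(1−ω_arm) = −82(0−ω_arm)  ⇒  104·ω_arm = 22  ⇒  ω_arm = 11/52
exact speed ratio = 11/52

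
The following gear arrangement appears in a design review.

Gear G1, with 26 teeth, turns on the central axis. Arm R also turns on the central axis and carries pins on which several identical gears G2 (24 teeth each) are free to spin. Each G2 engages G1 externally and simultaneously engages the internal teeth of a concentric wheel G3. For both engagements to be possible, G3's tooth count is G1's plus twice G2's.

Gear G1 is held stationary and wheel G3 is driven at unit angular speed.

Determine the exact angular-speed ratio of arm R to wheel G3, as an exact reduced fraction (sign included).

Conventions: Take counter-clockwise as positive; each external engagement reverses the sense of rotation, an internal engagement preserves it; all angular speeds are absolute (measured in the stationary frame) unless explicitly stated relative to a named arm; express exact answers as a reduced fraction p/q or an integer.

recognized (axles ride arm R): planetary set, 26/24/74 teeth
ring teeth: 26 + 2·24 = 74
26(ω_sun−ω_arm) = −74(ω_ring−ω_arm),  ω_sun = 0, ω_ring = 1
26(0−ω_arm) = −74(1−ω_arm)  ⇒  100·ω_arm = 74  ⇒  ω_arm = 37/50
ω_out/ω_in = 37/50

37/50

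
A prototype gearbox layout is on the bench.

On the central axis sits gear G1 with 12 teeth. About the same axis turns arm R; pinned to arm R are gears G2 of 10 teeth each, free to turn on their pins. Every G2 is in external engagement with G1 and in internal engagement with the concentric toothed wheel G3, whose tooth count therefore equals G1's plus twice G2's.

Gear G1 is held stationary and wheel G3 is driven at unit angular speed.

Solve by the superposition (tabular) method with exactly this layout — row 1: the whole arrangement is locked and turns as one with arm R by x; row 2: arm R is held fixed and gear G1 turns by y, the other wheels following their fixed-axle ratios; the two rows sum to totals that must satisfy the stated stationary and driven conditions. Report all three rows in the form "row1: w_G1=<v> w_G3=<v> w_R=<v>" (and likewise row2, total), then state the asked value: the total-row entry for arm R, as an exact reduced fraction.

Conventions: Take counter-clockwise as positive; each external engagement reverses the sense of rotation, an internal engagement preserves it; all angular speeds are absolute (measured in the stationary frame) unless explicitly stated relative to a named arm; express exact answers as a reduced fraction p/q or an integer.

row1: w_G1=8/11 w_G3=8/11 w_R=8/11
row2: w_G1=-8/11 w_G3=3/11 w_R=0
total: w_G1=0 w_G3=1 w_R=8/11
asked value: 8/11

planetary set (12T centre, 10T on arm, 32T internal) — Willis relation
row 1: whole set turns with the arm by x
superposition row 2 [arm held]: sun y, ring −(12/32)·y, arm 0
boundary: total ω_sun = x + y = 0 and total ω_ring = x − (12/32)·y = 1  ⇒  y = -8/11, x = 8/11
row 2 ring = −(12/32)·(-8/11) = 3/11
totals (row 1 + row 2): sun 8/11 + (-8/11) = 0, ring 8/11 + 3/11 = 1, arm 8/11 + 0 = 8/11
asked cell (total, arm) = 8/11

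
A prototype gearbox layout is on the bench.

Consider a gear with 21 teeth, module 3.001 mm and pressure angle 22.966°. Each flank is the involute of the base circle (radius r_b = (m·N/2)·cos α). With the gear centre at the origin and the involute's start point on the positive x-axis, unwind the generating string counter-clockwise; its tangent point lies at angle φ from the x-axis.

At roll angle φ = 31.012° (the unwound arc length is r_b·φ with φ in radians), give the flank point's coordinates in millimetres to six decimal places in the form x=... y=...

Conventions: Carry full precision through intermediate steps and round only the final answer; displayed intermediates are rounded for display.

x=32.956497 y=1.489066

class = single-mesh tooth geometry [base-circle involute, m = 3.001, 21T]
pitch radius r_p = m·N/2 = 3.001·21/2 = 31.510500
base radius r_b = r_p·cos α = 31.510500·cos 22.966° = 29.012869
roll angle φ = 31.012° = 0.54126151 rad
x = r_b·(cos φ + φ·sin φ) = 32.956497
y = r_b·(sin φ − φ·cos φ) = 1.489066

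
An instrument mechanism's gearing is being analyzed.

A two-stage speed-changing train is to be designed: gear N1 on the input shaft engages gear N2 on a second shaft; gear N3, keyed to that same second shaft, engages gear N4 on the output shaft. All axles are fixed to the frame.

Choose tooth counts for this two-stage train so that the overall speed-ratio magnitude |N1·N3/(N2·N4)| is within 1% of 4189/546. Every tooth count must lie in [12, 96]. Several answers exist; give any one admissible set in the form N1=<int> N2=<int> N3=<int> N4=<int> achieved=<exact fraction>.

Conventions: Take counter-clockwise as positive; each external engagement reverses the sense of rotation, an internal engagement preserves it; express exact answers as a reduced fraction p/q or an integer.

class = fixed-axis compound train [2-stage, 4189/546 wanted]
target = 4189/546 in lowest terms: an exact hit needs N1·N3 = k·4189 and N2·N4 = k·546 for one integer k, every count in [12, 96]; additionally prefer no 1:1 stage (N1 ≠ N2, N3 ≠ N4)
k = 1: N1·N3 = 4189 = 59·71, N2·N4 = 546 = 13·42
achieved = 59·71/(13·42) = 4189/546; |achieved − target| = 0 ≤ 4189/54600 ✓

N1=59 N2=13 N3=71 N4=42 achieved=4189/546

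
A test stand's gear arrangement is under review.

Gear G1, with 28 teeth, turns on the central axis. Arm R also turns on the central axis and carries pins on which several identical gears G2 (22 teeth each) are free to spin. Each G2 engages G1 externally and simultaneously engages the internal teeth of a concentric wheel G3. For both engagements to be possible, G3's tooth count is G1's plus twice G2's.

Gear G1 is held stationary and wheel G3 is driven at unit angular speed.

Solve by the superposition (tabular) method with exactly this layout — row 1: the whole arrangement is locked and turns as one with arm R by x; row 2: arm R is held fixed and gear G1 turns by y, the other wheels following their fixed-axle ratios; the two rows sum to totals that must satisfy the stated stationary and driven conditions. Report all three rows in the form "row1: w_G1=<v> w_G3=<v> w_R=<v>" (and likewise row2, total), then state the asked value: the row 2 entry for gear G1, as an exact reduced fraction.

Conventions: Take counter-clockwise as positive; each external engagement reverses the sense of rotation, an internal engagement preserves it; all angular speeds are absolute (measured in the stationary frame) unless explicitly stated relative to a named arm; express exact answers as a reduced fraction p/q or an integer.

recognized (axles ride arm R): planetary set, 28/22/72 teeth
row 1 (train locked, turned with arm): all members turn x
superposition row 2 [arm held]: sun y, ring −(28/72)·y, arm 0
boundary: total ω_sun = x + y = 0 and total ω_ring = x − (28/72)·y = 1  ⇒  y = -18/25, x = 18/25
row 2 ring = −(28/72)·(-18/25) = 7/25
totals (row 1 + row 2): sun 18/25 + (-18/25) = 0, ring 18/25 + 7/25 = 1, arm 18/25 + 0 = 18/25
asked cell (row2, sun) = -18/25

row1: w_G1=18/25 w_G3=18/25 w_R=18/25
row2: w_G1=-18/25 w_G3=7/25 w_R=0
total: w_G1=0 w_G3=1 w_R=18/25
asked value: -18/25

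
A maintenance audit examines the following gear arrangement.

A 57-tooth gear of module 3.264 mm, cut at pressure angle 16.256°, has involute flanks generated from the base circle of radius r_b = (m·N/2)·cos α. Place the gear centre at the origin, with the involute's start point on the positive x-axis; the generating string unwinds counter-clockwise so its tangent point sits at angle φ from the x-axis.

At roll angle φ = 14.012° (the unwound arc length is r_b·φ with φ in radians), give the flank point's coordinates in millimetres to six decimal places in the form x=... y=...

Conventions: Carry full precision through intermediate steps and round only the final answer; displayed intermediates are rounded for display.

x=91.935703 y=0.432800

single-mesh involute tooth geometry (57T wheel at module 3.264)
pitch radius r_p = m·N/2 = 3.264·57/2 = 93.024000
base radius r_b = r_p·cos α = 93.024000·cos 16.256° = 89.304951
roll angle φ = 14.012° = 0.24455553 rad
x = r_b·(cos φ + φ·sin φ) = 91.935703
y = r_b·(sin φ − φ·cos φ) = 0.432800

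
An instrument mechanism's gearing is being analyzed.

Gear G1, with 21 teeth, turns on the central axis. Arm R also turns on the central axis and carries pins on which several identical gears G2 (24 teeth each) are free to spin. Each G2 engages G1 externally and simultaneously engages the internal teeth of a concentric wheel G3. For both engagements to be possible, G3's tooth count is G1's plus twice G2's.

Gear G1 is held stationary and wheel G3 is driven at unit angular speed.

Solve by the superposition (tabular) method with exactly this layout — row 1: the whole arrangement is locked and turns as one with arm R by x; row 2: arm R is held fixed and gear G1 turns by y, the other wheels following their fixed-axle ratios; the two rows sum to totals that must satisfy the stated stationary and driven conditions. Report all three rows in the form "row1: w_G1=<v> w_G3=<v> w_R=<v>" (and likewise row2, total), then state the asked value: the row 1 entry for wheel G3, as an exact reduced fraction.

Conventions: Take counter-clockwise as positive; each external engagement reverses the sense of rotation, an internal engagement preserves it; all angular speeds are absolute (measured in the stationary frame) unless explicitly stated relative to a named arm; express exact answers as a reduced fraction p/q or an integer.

topology: planetary set — G1 21T / G2 24T / G3 69T, arm = carrier (Willis)
row 1: whole set turns with the arm by x
row 2 (arm held, sun turns y): ω_ring = −(21/69)·y, ω_arm = 0
boundary: total ω_sun = x + y = 0 and total ω_ring = x − (21/69)·y = 1  ⇒  y = -23/30, x = 23/30
row 2 ring = −(21/69)·(-23/30) = 7/30
totals (row 1 + row 2): sun 23/30 + (-23/30) = 0, ring 23/30 + 7/30 = 1, arm 23/30 + 0 = 23/30
asked cell (row1, ring) = 23/30

row1: w_G1=23/30 w_G3=23/30 w_R=23/30
row2: w_G1=-23/30 w_G3=7/30 w_R=0
total: w_G1=0 w_G3=1 w_R=23/30
asked value: 23/30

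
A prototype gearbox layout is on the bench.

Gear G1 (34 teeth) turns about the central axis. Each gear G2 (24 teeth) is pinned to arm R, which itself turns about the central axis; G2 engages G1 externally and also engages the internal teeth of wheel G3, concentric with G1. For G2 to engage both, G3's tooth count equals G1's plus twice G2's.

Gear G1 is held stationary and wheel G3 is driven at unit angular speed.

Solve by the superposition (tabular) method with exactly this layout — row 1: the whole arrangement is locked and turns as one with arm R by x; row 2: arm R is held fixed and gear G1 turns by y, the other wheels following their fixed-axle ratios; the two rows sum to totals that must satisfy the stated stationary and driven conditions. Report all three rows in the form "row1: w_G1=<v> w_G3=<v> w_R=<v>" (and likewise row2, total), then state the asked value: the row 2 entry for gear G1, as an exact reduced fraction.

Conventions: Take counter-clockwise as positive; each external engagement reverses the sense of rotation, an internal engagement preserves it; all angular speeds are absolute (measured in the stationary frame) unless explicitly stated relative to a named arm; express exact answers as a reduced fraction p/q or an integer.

row1: w_G1=41/58 w_G3=41/58 w_R=41/58
row2: w_G1=-41/58 w_G3=17/58 w_R=0
total: w_G1=0 w_G3=1 w_R=41/58
asked value: -41/58

class = planetary set [G3 = 34+2·24 = 82; Willis about the carrier]
row 1: whole set turns with the arm by x
superposition row 2 [arm held]: sun y, ring −(34/82)·y, arm 0
boundary: total ω_sun = x + y = 0 and total ω_ring = x − (34/82)·y = 1  ⇒  y = -41/58, x = 41/58
row 2 ring = −(34/82)·(-41/58) = 17/58
totals (row 1 + row 2): sun 41/58 + (-41/58) = 0, ring 41/58 + 17/58 = 1, arm 41/58 + 0 = 41/58
asked cell (row2, sun) = -41/58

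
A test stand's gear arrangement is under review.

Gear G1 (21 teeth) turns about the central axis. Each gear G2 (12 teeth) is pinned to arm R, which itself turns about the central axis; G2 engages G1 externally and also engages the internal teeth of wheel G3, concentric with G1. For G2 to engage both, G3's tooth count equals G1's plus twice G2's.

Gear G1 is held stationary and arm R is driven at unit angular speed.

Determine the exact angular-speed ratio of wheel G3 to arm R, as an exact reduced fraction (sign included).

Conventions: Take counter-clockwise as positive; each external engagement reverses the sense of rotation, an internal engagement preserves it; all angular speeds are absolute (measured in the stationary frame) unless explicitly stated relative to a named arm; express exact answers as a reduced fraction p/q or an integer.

planetary set (21T centre, 12T on arm, 45T internal) — Willis relation
ring teeth: 21 + 2·12 = 45
21(ω_sun−ω_arm) = −45(ω_ring−ω_arm),  ω_sun = 0, ω_arm = 1
ω_ring = 1 − (21/45)(0−1) = 22/15
ω_out/ω_in = 22/15

22/15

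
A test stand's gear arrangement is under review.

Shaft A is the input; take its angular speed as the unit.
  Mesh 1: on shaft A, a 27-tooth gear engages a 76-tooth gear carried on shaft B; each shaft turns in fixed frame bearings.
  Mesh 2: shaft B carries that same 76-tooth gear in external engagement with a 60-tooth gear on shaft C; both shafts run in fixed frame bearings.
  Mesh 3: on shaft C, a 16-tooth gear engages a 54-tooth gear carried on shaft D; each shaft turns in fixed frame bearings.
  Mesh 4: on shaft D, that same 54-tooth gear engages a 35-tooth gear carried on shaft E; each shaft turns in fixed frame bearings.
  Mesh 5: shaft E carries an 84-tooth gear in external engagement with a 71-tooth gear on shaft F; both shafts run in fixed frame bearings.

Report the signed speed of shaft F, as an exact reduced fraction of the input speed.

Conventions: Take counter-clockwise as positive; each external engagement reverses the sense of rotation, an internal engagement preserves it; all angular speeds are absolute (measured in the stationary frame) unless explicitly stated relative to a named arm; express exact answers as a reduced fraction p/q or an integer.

5-mesh fixed-axis compound train (all bearings frame-fixed)
mesh 1 [27T→76T]: |ω|/ω_in = 1×27/76 = 27/76, sense flips to −
mesh 2 [76T→60T]: |ω|/ω_in = (27/76)×76/60 = 9/20, sense flips to +
mesh 3 [16T→54T]: |ω|/ω_in = (9/20)×16/54 = 2/15, sense flips to −
mesh 4 [54T→35T]: |ω|/ω_in = (2/15)×54/35 = 36/175, sense flips to +
mesh 5 [84T→71T]: |ω|/ω_in = (36/175)×84/71 = 432/1775, sense flips to −
signed output speed (× input speed) = -432/1775

-432/1775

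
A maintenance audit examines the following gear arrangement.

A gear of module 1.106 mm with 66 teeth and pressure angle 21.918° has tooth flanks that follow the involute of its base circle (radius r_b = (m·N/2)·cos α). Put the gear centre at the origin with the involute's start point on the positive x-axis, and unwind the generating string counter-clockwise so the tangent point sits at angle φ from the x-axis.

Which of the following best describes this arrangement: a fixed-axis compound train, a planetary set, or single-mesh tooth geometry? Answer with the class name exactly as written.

topology: single-mesh involute geometry — m = 1.106, N = 66
classification: single-mesh tooth geometry

single-mesh tooth geometry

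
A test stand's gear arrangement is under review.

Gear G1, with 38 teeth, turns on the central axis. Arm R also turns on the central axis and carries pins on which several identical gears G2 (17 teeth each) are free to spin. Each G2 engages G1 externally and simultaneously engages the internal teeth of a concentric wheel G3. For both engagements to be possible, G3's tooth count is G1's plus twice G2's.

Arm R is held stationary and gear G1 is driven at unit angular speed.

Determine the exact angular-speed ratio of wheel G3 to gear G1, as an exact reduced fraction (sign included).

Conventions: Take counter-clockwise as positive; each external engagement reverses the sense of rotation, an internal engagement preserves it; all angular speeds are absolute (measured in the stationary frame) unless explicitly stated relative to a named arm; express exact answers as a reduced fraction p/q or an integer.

-19/36

recognized (axles ride arm R): planetary set, 38/17/72 teeth
ring teeth: 38 + 2·17 = 72
38(ω_sun−ω_arm) = −72(ω_ring−ω_arm),  ω_arm = 0, ω_sun = 1
ω_ring = 0 − (38/72)(1−0) = -19/36
ω_out/ω_in = -19/36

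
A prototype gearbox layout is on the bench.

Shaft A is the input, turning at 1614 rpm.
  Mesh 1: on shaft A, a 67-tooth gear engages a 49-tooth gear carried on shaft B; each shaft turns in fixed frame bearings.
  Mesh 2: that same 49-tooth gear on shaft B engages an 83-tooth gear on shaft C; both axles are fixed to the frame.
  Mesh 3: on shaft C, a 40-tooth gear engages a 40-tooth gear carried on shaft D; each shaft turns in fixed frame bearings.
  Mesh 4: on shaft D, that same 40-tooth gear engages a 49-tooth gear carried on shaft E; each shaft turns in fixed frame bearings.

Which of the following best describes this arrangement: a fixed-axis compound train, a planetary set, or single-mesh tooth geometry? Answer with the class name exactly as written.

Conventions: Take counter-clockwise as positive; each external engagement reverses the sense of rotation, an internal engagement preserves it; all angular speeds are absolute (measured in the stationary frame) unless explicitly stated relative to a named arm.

class = fixed-axis compound train [4 meshes; 4 ratios multiply, 4 sense flips]
classification: fixed-axis compound train

fixed-axis compound train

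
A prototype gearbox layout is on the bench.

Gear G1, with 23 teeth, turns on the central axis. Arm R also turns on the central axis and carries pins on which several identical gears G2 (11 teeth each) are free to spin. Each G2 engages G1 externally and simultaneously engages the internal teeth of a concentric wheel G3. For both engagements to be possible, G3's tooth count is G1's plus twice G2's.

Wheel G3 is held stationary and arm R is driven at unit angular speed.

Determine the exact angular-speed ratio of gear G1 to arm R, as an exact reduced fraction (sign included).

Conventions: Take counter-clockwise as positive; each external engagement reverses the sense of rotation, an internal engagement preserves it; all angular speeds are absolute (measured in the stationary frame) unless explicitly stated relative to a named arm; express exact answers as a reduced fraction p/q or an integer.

68/23

planetary set (23T centre, 11T on arm, 45T internal) — Willis relation
ring teeth: 23 + 2·11 = 45
23(ω_sun−ω_arm) = −45(ω_ring−ω_arm),  ω_ring = 0, ω_arm = 1
ω_sun = 1 − (45/23)(0−1) = 68/23
ω_out/ω_in = 68/23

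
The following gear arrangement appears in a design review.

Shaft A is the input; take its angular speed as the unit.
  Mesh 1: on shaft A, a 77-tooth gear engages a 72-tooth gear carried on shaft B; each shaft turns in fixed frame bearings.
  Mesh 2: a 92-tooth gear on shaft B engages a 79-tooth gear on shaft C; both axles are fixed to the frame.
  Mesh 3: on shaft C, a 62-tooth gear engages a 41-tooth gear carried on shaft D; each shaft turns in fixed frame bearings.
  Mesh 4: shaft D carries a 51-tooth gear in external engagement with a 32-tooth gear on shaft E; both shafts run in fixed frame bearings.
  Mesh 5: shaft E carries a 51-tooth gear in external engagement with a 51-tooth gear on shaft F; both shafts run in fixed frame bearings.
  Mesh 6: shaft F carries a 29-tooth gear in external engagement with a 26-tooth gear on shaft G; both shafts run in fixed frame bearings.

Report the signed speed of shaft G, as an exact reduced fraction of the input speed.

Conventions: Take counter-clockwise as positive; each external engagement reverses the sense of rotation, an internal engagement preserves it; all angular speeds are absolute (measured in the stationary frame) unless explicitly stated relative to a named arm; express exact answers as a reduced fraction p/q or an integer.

27066193/8084544

6-mesh fixed-axis compound train (all bearings frame-fixed)
mesh 1 [77T→72T]: |ω|/ω_in = 1×77/72 = 77/72, sense flips to −
mesh 2 [92T→79T]: |ω|/ω_in = (77/72)×92/79 = 1771/1422, sense flips to +
mesh 3 [62T→41T]: |ω|/ω_in = (1771/1422)×62/41 = 54901/29151, sense flips to −
mesh 4 [51T→32T]: |ω|/ω_in = (54901/29151)×51/32 = 933317/310944, sense flips to +
mesh 5 [51T→51T]: |ω|/ω_in = (933317/310944)×51/51 = 933317/310944, sense flips to −
mesh 6 [29T→26T]: |ω|/ω_in = (933317/310944)×29/26 = 27066193/8084544, sense flips to +
signed output speed (× input speed) = 27066193/8084544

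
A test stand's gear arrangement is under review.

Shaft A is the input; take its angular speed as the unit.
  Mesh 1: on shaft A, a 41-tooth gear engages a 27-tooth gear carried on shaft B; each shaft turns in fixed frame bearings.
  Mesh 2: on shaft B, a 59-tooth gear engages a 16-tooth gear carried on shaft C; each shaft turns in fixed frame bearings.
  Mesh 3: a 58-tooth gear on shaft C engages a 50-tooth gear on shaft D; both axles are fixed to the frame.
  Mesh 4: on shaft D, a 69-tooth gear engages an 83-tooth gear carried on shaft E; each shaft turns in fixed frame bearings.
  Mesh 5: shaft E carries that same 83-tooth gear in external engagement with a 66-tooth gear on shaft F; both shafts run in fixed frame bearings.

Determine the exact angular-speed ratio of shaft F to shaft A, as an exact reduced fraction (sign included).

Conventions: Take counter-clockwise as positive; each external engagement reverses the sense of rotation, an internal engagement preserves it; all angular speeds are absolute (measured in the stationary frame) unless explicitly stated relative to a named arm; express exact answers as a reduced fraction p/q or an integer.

-1613473/237600

class = fixed-axis compound train [5 meshes; 5 ratios multiply, 5 sense flips]
mesh 1 [41T→27T]: running ratio 41/27, sense −
mesh 2 [59T→16T]: running ratio 2419/432, sense +
mesh 3 [58T→50T]: running ratio 70151/10800, sense −
mesh 4 [69T→83T]: running ratio 1613473/298800, sense +
mesh 5 [83T→66T]: running ratio 1613473/237600, sense −
ω_out/ω_in = -1613473/237600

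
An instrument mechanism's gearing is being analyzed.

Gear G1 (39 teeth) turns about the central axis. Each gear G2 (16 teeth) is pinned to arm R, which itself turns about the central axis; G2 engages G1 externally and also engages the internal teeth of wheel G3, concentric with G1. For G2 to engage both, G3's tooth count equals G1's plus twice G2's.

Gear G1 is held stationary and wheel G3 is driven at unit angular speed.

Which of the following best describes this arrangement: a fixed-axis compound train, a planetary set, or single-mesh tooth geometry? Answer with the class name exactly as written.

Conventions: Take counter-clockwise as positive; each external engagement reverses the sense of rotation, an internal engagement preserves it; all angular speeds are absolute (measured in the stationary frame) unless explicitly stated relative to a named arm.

planetary set (39T centre, 16T on arm, 71T internal) — Willis relation
classification: planetary set

planetary set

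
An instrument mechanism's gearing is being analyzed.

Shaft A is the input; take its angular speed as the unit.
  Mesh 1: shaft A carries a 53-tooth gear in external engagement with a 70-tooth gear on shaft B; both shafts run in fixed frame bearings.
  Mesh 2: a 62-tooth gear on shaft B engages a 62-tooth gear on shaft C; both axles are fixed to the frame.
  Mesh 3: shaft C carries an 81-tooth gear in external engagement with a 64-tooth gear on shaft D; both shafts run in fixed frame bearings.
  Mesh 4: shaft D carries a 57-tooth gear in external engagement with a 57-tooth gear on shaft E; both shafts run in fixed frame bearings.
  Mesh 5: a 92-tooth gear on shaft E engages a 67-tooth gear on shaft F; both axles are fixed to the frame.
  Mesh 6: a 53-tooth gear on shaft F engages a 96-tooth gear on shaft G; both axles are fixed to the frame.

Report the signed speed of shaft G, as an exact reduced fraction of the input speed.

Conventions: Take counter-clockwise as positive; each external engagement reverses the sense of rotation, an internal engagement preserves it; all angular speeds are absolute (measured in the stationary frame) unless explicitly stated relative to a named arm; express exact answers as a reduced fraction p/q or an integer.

1744389/2401280

6-mesh fixed-axis compound train (all bearings frame-fixed)
mesh 1 [53T→70T]: |ω|/ω_in = 1×53/70 = 53/70, sense flips to −
mesh 2 [62T→62T]: |ω|/ω_in = (53/70)×62/62 = 53/70, sense flips to +
mesh 3 [81T→64T]: |ω|/ω_in = (53/70)×81/64 = 4293/4480, sense flips to −
mesh 4 [57T→57T]: |ω|/ω_in = (4293/4480)×57/57 = 4293/4480, sense flips to +
mesh 5 [92T→67T]: |ω|/ω_in = (4293/4480)×92/67 = 98739/75040, sense flips to −
mesh 6 [53T→96T]: |ω|/ω_in = (98739/75040)×53/96 = 1744389/2401280, sense flips to +
signed output speed (× input speed) = 1744389/2401280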